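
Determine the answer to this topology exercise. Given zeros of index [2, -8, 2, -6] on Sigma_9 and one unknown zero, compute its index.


Poincare-Hopf: sum of indices = chi(M).
chi(Sigma_9) = 2 - 2*9 = -16.
Sum of known indices = -10.
x = chi - (sum known) = -16 - (-10) = -6

-6


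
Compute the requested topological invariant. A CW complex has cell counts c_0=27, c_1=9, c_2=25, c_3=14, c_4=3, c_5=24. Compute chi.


chi = sum_k (-1)^k c_k.
= (-1)^0*27 + (-1)^1*9 + (-1)^2*25 + (-1)^3*14 + (-1)^4*3 + (-1)^5*24
= (27) + (-9) + (25) + (-14) + (3) + (-24)
= 8

8


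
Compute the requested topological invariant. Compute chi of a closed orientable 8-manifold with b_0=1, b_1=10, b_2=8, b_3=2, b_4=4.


By Poincare duality b_k = b_{8-k}, so full Betti numbers: b_0=1, b_1=10, b_2=8, b_3=2, b_4=4, b_5=2, b_6=8, b_7=10, b_8=1.
chi = sum (-1)^k b_k = -2

-2


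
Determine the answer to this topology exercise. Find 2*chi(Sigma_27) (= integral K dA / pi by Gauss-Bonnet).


Gauss-Bonnet: integral K dA = 2*pi*chi(M).
chi(Sigma_27) = 2 - 2*27 = -52.
(integral K dA)/pi = 2*chi = 2*(-52) = -104

-104


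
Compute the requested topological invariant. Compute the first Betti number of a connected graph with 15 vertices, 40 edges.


For a connected graph: rank(pi_1) = b_1 = E - V + 1 = 1 - chi.
chi = V - E = 15 - 40 = -25.
rank = 1 - (-25) = 40 - 15 + 1 = 26

26


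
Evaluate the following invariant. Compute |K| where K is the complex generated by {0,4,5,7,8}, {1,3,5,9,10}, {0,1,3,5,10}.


Each maximal simplex on m vertices has 2^m - 1 nonempty faces.
Take the union (dedupe shared faces).
Total distinct faces = 75

75


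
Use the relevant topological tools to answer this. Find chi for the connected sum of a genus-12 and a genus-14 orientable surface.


chi(Sigma_12) = 2 - 2*12 = -22
chi(Sigma_14) = 2 - 2*14 = -26
For surfaces: chi(A#B) = chi(A) + chi(B) - 2.
chi = -22 + -26 - 2 = -50

-50


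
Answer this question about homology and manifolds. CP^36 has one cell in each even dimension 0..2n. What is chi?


CP^36 has one cell in each even dimension 0, 2, ..., 2*36 (36+1 cells total).
All cells are even-dimensional, so chi = number of cells.
chi = 36 + 1 = 37

37


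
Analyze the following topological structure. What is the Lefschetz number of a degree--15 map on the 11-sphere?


On S^11: L(f) = tr(f_0*) + (-1)^11 tr(f_11*) = 1 + (-1)^11 * deg(f).
L(f) = 1 + (-1)^11 * -15 = 1 + 15 = 16

16


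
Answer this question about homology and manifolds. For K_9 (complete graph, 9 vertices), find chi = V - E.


K_9: V = 9, E = C(9,2) = 36.
chi = V - E = 9 - 36 = -27

-27


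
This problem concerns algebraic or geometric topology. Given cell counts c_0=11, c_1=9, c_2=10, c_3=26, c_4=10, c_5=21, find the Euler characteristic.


chi = sum_k (-1)^k c_k.
= (-1)^0*11 + (-1)^1*9 + (-1)^2*10 + (-1)^3*26 + (-1)^4*10 + (-1)^5*21
= (11) + (-9) + (10) + (-26) + (10) + (-21)
= -25

-25


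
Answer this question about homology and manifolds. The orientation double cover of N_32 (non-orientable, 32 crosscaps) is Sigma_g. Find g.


chi(N_32) = 2 - 32 = -30.
Double cover: chi(Sigma_g) = 2 * chi(N_32) = 2*(-30) = -60.
2 - 2g = -60, so g = (2 - (-60))/2 = 62/2 = 31

31


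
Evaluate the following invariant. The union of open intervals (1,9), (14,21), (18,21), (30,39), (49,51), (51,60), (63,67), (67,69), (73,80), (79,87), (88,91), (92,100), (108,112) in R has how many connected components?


Sort and merge overlapping open intervals.
Merged: (1,9), (14,21), (30,39), (49,51), (51,60), (63,67), (67,69), (73,87), (88,91), (92,100), (108,112).
Number of components = 11

11


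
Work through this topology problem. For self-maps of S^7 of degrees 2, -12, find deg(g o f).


Degree is multiplicative under composition: deg(g o f) = deg(g) * deg(f).
= -12 * 2 = -24

-24


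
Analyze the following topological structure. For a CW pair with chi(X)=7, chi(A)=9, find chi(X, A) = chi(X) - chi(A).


Relative Euler characteristic: chi(X, A) = chi(X) - chi(A).
= 7 - (9) = -2

-2


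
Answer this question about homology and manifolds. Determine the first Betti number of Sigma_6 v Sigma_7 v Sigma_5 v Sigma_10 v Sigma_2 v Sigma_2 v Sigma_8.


For a wedge X v Y: reduced H_k(X v Y) = H_k(X) + H_k(Y).
Each Sigma_g contributes b_1 = 2g.
b_1 = 12 + 14 + 10 + 20 + 4 + 4 + 16 = 80

80


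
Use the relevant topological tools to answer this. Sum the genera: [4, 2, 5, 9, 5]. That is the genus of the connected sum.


Genus is additive under connected sum of orientable surfaces.
g = 4 + 2 + 5 + 9 + 5 = 25

25


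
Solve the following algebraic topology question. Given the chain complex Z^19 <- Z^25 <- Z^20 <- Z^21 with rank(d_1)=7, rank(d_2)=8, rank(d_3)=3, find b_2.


rank H_k = rank(ker d_k) - rank(im d_{k+1}).
rank(ker d_2) = rank(C_2) - rank(d_2) = 20 - 8 = 12.
rank(im d_{2+1}) = 3.
rank H_2 = 12 - 3 = 9

9


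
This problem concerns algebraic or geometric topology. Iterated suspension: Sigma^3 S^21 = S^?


Each suspension raises dimension by 1: Sigma S^n = S^{n+1}.
Sigma^3 S^21 = S^{21+3} = S^24

24


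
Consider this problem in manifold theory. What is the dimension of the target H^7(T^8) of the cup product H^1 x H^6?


Cup product: H^p x H^q -> H^{p+q}; here p+q = 1+6 = 7.
rank H^k(T^n) = C(n,k).
C(8,7) = 8

8


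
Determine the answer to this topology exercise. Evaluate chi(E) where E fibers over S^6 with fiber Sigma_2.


chi(S^6) = 2 (n even), chi(Sigma_2) = 2 - 2*2 = -2.
chi(E) = 2 * (-2) = -4

-4


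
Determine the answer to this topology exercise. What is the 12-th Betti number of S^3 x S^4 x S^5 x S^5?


Each S^d has Poincare polynomial 1 + t^d.
The product S^3 x S^4 x S^5 x S^5 has Poincare polynomial prod(1+t^d_i).
Expanding: b_0=1, b_3=1, b_4=1, b_5=2, b_7=1, b_8=2, b_9=2, b_10=1, b_12=2, b_13=1, b_14=1, b_17=1.
b_12 = 2

2


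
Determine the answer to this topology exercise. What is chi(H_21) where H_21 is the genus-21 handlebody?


A genus-g handlebody deformation retracts to a wedge of g circles.
chi(vee_g S^1) = 1 - g.
chi(H_21) = 1 - 21 = -20

-20


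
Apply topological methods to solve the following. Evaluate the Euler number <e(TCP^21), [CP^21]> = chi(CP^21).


For any closed oriented manifold, <e(TM),[M]> = chi(M).
chi(CP^21) = 21+1 = 22

22


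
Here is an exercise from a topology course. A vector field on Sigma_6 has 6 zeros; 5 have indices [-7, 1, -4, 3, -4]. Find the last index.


Poincare-Hopf: sum of indices = chi(M).
chi(Sigma_6) = 2 - 2*6 = -10.
Sum of known indices = -11.
x = chi - (sum known) = -10 - (-11) = 1

1


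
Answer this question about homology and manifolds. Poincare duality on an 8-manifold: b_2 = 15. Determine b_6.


Poincare duality for closed orientable n-manifolds: b_k = b_{n-k}.
Here n = 8, so b_6 = b_2 = 15

15


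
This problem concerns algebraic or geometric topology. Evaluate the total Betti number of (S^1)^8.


b_k(T^8) = C(8,k), so the sum over k is sum_k C(8,k) = 2^8.
Total = 2^8 = 256

256


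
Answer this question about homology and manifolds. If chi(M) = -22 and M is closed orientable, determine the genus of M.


chi = 2 - 2g for closed orientable surfaces.
-22 = 2 - 2g
2g = 2 - (-22) = 24
g = 12

12


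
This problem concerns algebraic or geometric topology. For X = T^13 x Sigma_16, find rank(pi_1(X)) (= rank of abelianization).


pi_1(A x B) = pi_1(A) x pi_1(B); rank of abelianization = b_1.
b_1(T^13) = 13, b_1(Sigma_16) = 2*16 = 32.
b_1(product) = 13 + 32 = 45

45


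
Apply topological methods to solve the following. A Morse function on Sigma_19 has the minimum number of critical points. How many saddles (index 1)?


A perfect Morse function has m_k = b_k.
For Sigma_19: b_0=1, b_1=2g=38, b_2=1.
Saddles m_1 = 2g = 38

38


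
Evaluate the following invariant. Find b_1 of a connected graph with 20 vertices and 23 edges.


For a connected graph: rank(pi_1) = b_1 = E - V + 1 = 1 - chi.
chi = V - E = 20 - 23 = -3.
rank = 1 - (-3) = 23 - 20 + 1 = 4

4


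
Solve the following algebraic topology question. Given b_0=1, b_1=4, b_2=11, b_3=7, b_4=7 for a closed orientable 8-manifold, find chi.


By Poincare duality b_k = b_{8-k}, so full Betti numbers: b_0=1, b_1=4, b_2=11, b_3=7, b_4=7, b_5=7, b_6=11, b_7=4, b_8=1.
chi = sum (-1)^k b_k = 9

9


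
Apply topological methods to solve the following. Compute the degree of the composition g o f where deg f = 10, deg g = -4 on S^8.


Degree is multiplicative under composition: deg(g o f) = deg(g) * deg(f).
= -4 * 10 = -40

-40


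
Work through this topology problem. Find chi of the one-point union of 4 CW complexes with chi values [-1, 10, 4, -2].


chi(A v B) = chi(A) + chi(B) - 1 (one point identified).
For 4 spaces: chi = (sum chi_i) - (4 - 1).
sum = 11; chi = 11 - 3 = 8

8


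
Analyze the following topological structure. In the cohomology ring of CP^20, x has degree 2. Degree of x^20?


|x| = 2 in H^*(CP^n).
|x^20| = 20 * |x| = 20 * 2 = 40

40


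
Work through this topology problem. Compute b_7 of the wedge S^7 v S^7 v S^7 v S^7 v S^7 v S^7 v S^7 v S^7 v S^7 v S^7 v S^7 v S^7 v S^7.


For a wedge of spheres, H_k (k>0) is free on one generator per sphere of dimension k.
Spheres of dimension 7: count = 13.
b_7 = 13

13


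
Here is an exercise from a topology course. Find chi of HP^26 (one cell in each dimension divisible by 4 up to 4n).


HP^26 has one cell in each dimension 0, 4, ..., 4*26 (26+1 cells, all even-dim).
chi = 26 + 1 = 27

27


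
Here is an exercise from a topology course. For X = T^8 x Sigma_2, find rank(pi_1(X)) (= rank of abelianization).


pi_1(A x B) = pi_1(A) x pi_1(B); rank of abelianization = b_1.
b_1(T^8) = 8, b_1(Sigma_2) = 2*2 = 4.
b_1(product) = 8 + 4 = 12

12


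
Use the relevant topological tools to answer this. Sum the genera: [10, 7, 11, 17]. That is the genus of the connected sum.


Genus is additive under connected sum of orientable surfaces.
g = 10 + 7 + 11 + 17 = 45

45


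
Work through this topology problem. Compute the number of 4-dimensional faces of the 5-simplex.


Delta^5 has 5+1 vertices. A 4-face is a choice of 4+1 vertices.
f_4 = C(5+1, 4+1) = C(6,5) = 6

6


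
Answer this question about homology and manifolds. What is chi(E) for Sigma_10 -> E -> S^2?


chi(S^2) = 2 (n even), chi(Sigma_10) = 2 - 2*10 = -18.
chi(E) = 2 * (-18) = -36

-36


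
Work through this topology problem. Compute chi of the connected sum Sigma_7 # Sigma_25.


chi(Sigma_7) = 2 - 2*7 = -12
chi(Sigma_25) = 2 - 2*25 = -48
For surfaces: chi(A#B) = chi(A) + chi(B) - 2.
chi = -12 + -48 - 2 = -62

-62


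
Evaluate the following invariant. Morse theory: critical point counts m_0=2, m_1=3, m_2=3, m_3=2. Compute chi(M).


Morse theory: chi(M) = sum_k (-1)^k m_k where m_k = #(index-k critical points).
= (2) + (-3) + (3) + (-2) = 0

0


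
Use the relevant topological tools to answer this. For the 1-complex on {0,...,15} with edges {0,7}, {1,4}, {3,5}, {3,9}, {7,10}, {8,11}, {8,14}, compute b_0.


Run DFS/union-find over 16 vertices.
V = 16, E = 7.
Number of components = 9

9


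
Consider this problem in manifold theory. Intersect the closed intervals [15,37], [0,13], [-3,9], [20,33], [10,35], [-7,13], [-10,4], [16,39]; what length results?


Intersection = [max(a_i), min(b_i)] = [20, 4].
Since 20 > 4, the intersection is empty.
Length = 0

0


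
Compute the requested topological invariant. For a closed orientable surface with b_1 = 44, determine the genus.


For a closed orientable surface: b_1 = 2g.
44 = 2g
g = 44 / 2 = 22

22


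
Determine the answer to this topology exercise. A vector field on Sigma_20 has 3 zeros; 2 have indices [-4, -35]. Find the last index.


Poincare-Hopf: sum of indices = chi(M).
chi(Sigma_20) = 2 - 2*20 = -38.
Sum of known indices = -39.
x = chi - (sum known) = -38 - (-39) = 1

1


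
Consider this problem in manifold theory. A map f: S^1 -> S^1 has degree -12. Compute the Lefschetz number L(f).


On S^1: L(f) = tr(f_0*) + (-1)^1 tr(f_1*) = 1 + (-1)^1 * deg(f).
L(f) = 1 + (-1)^1 * -12 = 1 + 12 = 13

13


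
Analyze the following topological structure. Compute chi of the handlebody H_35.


A genus-g handlebody deformation retracts to a wedge of g circles.
chi(vee_g S^1) = 1 - g.
chi(H_35) = 1 - 35 = -34

-34


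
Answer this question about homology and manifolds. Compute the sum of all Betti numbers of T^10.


b_k(T^10) = C(10,k), so the sum over k is sum_k C(10,k) = 2^10.
Total = 2^10 = 1024

1024


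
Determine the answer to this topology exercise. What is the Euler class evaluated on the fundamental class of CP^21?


For any closed oriented manifold, <e(TM),[M]> = chi(M).
chi(CP^21) = 21+1 = 22

22


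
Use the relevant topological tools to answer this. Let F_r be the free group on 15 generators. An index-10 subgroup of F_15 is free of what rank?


Nielsen-Schreier: an index-n subgroup of F_r is free of rank 1 + n(r-1).
Equivalently: chi(cover) = n*chi(base); chi(vee_r S^1) = 1 - 15 = -14.
chi(E) = 10*(-14) = -140; rank = 1 - chi(E) = 1 - (-140) = 141.
rank = 1 + 10*(15-1) = 1 + 140 = 141

141


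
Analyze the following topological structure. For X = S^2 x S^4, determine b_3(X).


Each S^d has Poincare polynomial 1 + t^d.
The product S^2 x S^4 has Poincare polynomial prod(1+t^d_i).
Expanding: b_0=1, b_2=1, b_4=1, b_6=1.
b_3 = 0

0


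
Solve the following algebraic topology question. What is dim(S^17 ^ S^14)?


S^m ^ S^n = S^{m+n}.
k = 17 + 14 = 31

31


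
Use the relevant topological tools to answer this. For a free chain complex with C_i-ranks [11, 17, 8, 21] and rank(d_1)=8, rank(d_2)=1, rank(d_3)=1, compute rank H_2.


rank H_k = rank(ker d_k) - rank(im d_{k+1}).
rank(ker d_2) = rank(C_2) - rank(d_2) = 8 - 1 = 7.
rank(im d_{2+1}) = 1.
rank H_2 = 7 - 1 = 6

6


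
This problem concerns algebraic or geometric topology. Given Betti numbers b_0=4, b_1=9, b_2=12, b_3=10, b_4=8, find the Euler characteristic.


chi = sum_k (-1)^k b_k.
= (4) + (-9) + (12) + (-10) + (8)
= 5

5


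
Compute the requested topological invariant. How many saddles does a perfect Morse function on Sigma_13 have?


A perfect Morse function has m_k = b_k.
For Sigma_13: b_0=1, b_1=2g=26, b_2=1.
Saddles m_1 = 2g = 26

26


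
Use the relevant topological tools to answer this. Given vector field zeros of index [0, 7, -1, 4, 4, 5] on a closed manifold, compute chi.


Poincare-Hopf: chi(M) = sum of indices of zeros.
chi = (0) + (7) + (-1) + (4) + (4) + (5) = 19

19


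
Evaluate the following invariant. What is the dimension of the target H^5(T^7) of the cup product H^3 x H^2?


Cup product: H^p x H^q -> H^{p+q}; here p+q = 3+2 = 5.
rank H^k(T^n) = C(n,k).
C(7,5) = 21

21


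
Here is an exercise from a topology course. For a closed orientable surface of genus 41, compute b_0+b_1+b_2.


For Sigma_41: b_0 = 1, b_1 = 2g = 82, b_2 = 1.
Total = 1 + 82 + 1 = 84

84


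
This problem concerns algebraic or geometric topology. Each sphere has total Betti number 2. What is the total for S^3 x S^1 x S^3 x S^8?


Total Betti number is multiplicative under products.
Each S^d (d>=1) has total Betti number 2.
There are 4 sphere factors.
Total = 2^4 = 16

16


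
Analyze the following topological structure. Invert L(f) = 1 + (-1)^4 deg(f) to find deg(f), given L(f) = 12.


L(f) = 1 + (-1)^4 deg(f) on S^4.
12 = 1 + (-1)^4 * deg(f)
(-1)^4 * deg(f) = 11
deg(f) = 11

11


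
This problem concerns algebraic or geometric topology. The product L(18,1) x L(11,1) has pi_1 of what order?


pi_1(X x Y) = pi_1(X) x pi_1(Y).
pi_1(L(18,1)) = Z/18, pi_1(L(11,1)) = Z/11.
|Z/18 x Z/11| = 18 * 11 = 198

198


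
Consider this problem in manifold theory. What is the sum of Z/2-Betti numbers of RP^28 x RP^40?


dim H^*(RP^n; Z/2) = n+1 (one Z/2 in each degree 0..n).
Total Betti number is multiplicative.
Total = (28+1) * (40+1) = 29 * 41 = 1189

1189


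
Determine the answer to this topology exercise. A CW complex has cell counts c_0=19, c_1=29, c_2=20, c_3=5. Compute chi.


chi = sum_k (-1)^k c_k.
= (-1)^0*19 + (-1)^1*29 + (-1)^2*20 + (-1)^3*5
= (19) + (-29) + (20) + (-5)
= 5

5


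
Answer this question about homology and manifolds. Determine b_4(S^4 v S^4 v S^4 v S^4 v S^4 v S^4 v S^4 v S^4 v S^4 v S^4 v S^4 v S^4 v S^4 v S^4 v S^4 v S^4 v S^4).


For a wedge of spheres, H_k (k>0) is free on one generator per sphere of dimension k.
Spheres of dimension 4: count = 17.
b_4 = 17

17


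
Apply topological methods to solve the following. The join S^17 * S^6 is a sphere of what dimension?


Join of spheres: S^m * S^n = S^{m+n+1}.
dim = 17 + 6 + 1 = 24

24


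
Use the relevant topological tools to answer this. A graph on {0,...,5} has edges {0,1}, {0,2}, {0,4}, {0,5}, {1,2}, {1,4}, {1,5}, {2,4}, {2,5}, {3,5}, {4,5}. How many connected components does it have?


Run DFS/union-find over 6 vertices.
V = 6, E = 11.
Number of components = 1

1


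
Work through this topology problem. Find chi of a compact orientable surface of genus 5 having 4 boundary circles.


For a compact orientable surface with genus g and b boundary components: chi = 2 - 2g - b.
chi = 2 - 2*5 - 4 = 2 - 10 - 4 = -12

-12


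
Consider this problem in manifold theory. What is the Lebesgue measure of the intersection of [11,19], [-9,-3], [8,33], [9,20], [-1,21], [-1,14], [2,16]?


Intersection = [max(a_i), min(b_i)] = [11, -3].
Since 11 > -3, the intersection is empty.
Length = 0

0


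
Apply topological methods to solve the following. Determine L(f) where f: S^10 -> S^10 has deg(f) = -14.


On S^10: L(f) = tr(f_0*) + (-1)^10 tr(f_10*) = 1 + (-1)^10 * deg(f).
L(f) = 1 + (-1)^10 * -14 = 1 + -14 = -13

-13


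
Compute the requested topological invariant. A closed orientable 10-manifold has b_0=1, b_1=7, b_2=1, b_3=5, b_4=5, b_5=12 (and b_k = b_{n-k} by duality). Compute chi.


By Poincare duality b_k = b_{10-k}, so full Betti numbers: b_0=1, b_1=7, b_2=1, b_3=5, b_4=5, b_5=12, b_6=5, b_7=5, b_8=1, b_9=7, b_10=1.
chi = sum (-1)^k b_k = -22

-22


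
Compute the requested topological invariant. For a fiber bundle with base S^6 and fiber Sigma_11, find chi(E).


chi(S^6) = 2 (n even), chi(Sigma_11) = 2 - 2*11 = -20.
chi(E) = 2 * (-20) = -40

-40


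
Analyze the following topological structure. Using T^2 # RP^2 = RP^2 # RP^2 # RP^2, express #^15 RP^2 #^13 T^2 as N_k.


Since a >= 1, the sum is non-orientable; each T^2 can be replaced by RP^2 # RP^2 (since T^2#RP^2 = 3RP^2).
Total crosscaps k = 15 + 2*13 = 41.
Check via chi: chi = 15*1 + 13*0 - (15+13-1)*2 = -39 = 2 - k = -39. Consistent.

41


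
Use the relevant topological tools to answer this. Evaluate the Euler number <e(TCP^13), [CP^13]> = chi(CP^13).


For any closed oriented manifold, <e(TM),[M]> = chi(M).
chi(CP^13) = 13+1 = 14

14


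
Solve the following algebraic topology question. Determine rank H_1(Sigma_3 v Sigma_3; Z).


For a wedge: H_1(A v B) = H_1(A) + H_1(B).
b_1(Sigma_3) = 6, b_1(Sigma_3) = 6.
b_1 = 6 + 6 = 12

12


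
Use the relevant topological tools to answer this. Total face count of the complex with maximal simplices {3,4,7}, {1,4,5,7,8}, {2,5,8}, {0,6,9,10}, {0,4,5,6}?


Each maximal simplex on m vertices has 2^m - 1 nonempty faces.
Take the union (dedupe shared faces).
Total distinct faces = 63

63


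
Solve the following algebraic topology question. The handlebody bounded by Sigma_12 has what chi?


A genus-g handlebody deformation retracts to a wedge of g circles.
chi(vee_g S^1) = 1 - g.
chi(H_12) = 1 - 12 = -11

-11


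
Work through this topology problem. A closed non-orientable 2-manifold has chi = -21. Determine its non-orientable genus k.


chi = 2 - k for closed non-orientable surfaces with k crosscaps.
-21 = 2 - k
k = 2 - (-21) = 23

23


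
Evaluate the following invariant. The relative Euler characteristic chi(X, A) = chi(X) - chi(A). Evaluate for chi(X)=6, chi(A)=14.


Relative Euler characteristic: chi(X, A) = chi(X) - chi(A).
= 6 - (14) = -8

-8


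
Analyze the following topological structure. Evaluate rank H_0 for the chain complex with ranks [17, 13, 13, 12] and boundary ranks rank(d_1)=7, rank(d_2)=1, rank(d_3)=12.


rank H_k = rank(ker d_k) - rank(im d_{k+1}).
rank(ker d_0) = rank(C_0) - rank(d_0) = 17 - 0 = 17.
rank(im d_{0+1}) = 7.
rank H_0 = 17 - 7 = 10

10


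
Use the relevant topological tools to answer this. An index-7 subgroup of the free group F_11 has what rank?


Nielsen-Schreier: an index-n subgroup of F_r is free of rank 1 + n(r-1).
Equivalently: chi(cover) = n*chi(base); chi(vee_r S^1) = 1 - 11 = -10.
chi(E) = 7*(-10) = -70; rank = 1 - chi(E) = 1 - (-70) = 71.
rank = 1 + 7*(11-1) = 1 + 70 = 71

71


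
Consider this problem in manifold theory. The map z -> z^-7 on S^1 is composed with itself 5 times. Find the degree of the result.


deg(f) = -7. Degree is multiplicative: deg(f^5) = (deg f)^5.
deg(f^5) = (-7)^5 = -16807

-16807


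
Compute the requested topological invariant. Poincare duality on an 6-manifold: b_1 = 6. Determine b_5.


Poincare duality for closed orientable n-manifolds: b_k = b_{n-k}.
Here n = 6, so b_5 = b_1 = 6

6


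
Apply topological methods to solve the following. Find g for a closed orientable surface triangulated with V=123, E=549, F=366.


chi = V - E + F = 123 - 549 + 366 = -60
For orientable closed surface: chi = 2 - 2g, so g = (2 - chi)/2.
g = (2 - (-60)) / 2 = 62 / 2 = 31

31


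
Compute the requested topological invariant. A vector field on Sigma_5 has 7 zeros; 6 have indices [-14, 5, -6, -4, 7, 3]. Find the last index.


Poincare-Hopf: sum of indices = chi(M).
chi(Sigma_5) = 2 - 2*5 = -8.
Sum of known indices = -9.
x = chi - (sum known) = -8 - (-9) = 1

1


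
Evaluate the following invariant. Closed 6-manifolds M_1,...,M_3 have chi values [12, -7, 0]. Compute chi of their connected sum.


For n-manifolds: chi(A#B) = chi(A) + chi(B) - chi(S^6).
chi(S^6) = 1 + (-1)^6 = 2.
chi(#) = (sum chi_i) - (3-1)*chi(S^6) = 5 - 2*2 = 1

1


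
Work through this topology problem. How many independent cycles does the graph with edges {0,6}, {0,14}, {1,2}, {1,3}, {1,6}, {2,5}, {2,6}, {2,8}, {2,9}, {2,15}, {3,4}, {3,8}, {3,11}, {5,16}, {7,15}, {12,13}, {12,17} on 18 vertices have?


b_1 = E - V + (number of components).
E = 17, V = 18, components = 3.
b_1 = 17 - 18 + 3 = 2

2


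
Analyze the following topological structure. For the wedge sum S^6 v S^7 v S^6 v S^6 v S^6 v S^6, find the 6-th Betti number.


For a wedge of spheres, H_k (k>0) is free on one generator per sphere of dimension k.
Spheres of dimension 6: count = 5.
b_6 = 5

5


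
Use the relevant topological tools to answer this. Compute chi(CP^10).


CP^10 has one cell in each even dimension 0, 2, ..., 2*10 (10+1 cells total).
All cells are even-dimensional, so chi = number of cells.
chi = 10 + 1 = 11

11


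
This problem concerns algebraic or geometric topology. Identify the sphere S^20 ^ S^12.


S^m ^ S^n = S^{m+n}.
k = 20 + 12 = 32

32


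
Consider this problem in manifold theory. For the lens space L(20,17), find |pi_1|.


pi_1(L(p,q)) = Z/pZ for any q coprime to p.
|pi_1(L(20,17))| = 20

20


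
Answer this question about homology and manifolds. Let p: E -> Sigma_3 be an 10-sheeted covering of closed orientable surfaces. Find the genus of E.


For an n-sheeted cover: chi(E) = n * chi(B).
chi(Sigma_3) = 2 - 2*3 = -4.
chi(E) = 10 * (-4) = -40.
genus(E) = (2 - chi(E))/2 = (2 - (-40))/2 = 42/2 = 21

21


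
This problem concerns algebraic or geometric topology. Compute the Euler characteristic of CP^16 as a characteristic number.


For any closed oriented manifold, <e(TM),[M]> = chi(M).
chi(CP^16) = 16+1 = 17

17


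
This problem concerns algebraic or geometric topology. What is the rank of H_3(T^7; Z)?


By the Kunneth formula, b_k(T^n) = C(n,k).
b_3(T^7) = C(7,3).
C(7,3) = 7!/(3!*4!) = 35

35


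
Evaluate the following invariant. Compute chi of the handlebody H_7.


A genus-g handlebody deformation retracts to a wedge of g circles.
chi(vee_g S^1) = 1 - g.
chi(H_7) = 1 - 7 = -6

-6


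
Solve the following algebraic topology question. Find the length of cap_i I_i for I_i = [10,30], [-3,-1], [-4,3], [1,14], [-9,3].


Intersection = [max(a_i), min(b_i)] = [10, -1].
Since 10 > -1, the intersection is empty.
Length = 0

0


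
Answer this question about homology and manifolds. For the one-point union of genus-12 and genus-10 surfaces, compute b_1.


For a wedge: H_1(A v B) = H_1(A) + H_1(B).
b_1(Sigma_12) = 24, b_1(Sigma_10) = 20.
b_1 = 24 + 20 = 44

44


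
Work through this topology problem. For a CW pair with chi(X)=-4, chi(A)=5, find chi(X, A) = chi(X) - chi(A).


Relative Euler characteristic: chi(X, A) = chi(X) - chi(A).
= -4 - (5) = -9

-9


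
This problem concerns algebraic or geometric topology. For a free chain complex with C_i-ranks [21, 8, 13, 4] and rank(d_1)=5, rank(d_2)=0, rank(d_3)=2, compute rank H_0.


rank H_k = rank(ker d_k) - rank(im d_{k+1}).
rank(ker d_0) = rank(C_0) - rank(d_0) = 21 - 0 = 21.
rank(im d_{0+1}) = 5.
rank H_0 = 21 - 5 = 16

16


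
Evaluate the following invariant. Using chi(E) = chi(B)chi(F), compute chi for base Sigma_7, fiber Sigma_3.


For a fiber bundle F -> E -> B (with CW structure): chi(E) = chi(B) * chi(F).
chi(Sigma_7) = -12, chi(Sigma_3) = -4.
chi(E) = (-12) * (-4) = 48

48


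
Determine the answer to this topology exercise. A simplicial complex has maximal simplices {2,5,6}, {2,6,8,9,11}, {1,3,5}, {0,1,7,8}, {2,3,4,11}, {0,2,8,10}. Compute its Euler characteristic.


Enumerate all faces; f-vector: f_0=12, f_1=30, f_2=24, f_3=8, f_4=1.
chi = sum (-1)^k f_k = -1

-1


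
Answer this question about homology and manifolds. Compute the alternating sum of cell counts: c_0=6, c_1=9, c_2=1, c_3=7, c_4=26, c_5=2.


chi = sum_k (-1)^k c_k.
= (-1)^0*6 + (-1)^1*9 + (-1)^2*1 + (-1)^3*7 + (-1)^4*26 + (-1)^5*2
= (6) + (-9) + (1) + (-7) + (26) + (-2)
= 15

15


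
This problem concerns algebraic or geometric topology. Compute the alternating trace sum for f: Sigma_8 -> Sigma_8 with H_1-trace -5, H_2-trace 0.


L(f) = tr(f_0*) - tr(f_1*) + tr(f_2*).
= 1 - (-5) + (0)
= 6

6


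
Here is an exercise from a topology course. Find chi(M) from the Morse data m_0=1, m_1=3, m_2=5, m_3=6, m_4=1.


Morse theory: chi(M) = sum_k (-1)^k m_k where m_k = #(index-k critical points).
= (1) + (-3) + (5) + (-6) + (1) = -2

-2


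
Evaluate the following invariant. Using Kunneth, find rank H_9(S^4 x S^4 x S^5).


Each S^d has Poincare polynomial 1 + t^d.
The product S^4 x S^4 x S^5 has Poincare polynomial prod(1+t^d_i).
Expanding: b_0=1, b_4=2, b_5=1, b_8=1, b_9=2, b_13=1.
b_9 = 2

2


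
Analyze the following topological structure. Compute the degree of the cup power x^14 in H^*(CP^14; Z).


|x| = 2 in H^*(CP^n).
|x^14| = 14 * |x| = 14 * 2 = 28

28


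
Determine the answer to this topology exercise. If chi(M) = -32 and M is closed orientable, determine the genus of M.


chi = 2 - 2g for closed orientable surfaces.
-32 = 2 - 2g
2g = 2 - (-32) = 34
g = 17

17


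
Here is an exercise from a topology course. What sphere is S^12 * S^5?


Join of spheres: S^m * S^n = S^{m+n+1}.
dim = 12 + 5 + 1 = 18

18


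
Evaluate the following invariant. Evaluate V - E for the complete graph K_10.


K_10: V = 10, E = C(10,2) = 45.
chi = V - E = 10 - 45 = -35

-35


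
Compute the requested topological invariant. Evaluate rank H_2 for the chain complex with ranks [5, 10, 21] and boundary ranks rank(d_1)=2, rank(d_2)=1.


rank H_k = rank(ker d_k) - rank(im d_{k+1}).
rank(ker d_2) = rank(C_2) - rank(d_2) = 21 - 1 = 20.
rank(im d_{2+1}) = 0.
rank H_2 = 20 - 0 = 20

20


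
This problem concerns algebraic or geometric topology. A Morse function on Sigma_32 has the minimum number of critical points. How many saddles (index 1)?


A perfect Morse function has m_k = b_k.
For Sigma_32: b_0=1, b_1=2g=64, b_2=1.
Saddles m_1 = 2g = 64

64


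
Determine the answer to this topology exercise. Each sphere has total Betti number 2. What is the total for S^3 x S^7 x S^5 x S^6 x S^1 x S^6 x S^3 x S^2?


Total Betti number is multiplicative under products.
Each S^d (d>=1) has total Betti number 2.
There are 8 sphere factors.
Total = 2^8 = 256

256


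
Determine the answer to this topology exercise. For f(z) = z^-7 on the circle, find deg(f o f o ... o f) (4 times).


deg(f) = -7. Degree is multiplicative: deg(f^4) = (deg f)^4.
deg(f^4) = (-7)^4 = 2401

2401


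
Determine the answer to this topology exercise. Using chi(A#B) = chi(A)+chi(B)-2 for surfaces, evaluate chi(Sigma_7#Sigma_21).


chi(Sigma_7) = 2 - 2*7 = -12
chi(Sigma_21) = 2 - 2*21 = -40
For surfaces: chi(A#B) = chi(A) + chi(B) - 2.
chi = -12 + -40 - 2 = -54

-54


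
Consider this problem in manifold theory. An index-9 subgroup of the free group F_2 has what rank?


Nielsen-Schreier: an index-n subgroup of F_r is free of rank 1 + n(r-1).
Equivalently: chi(cover) = n*chi(base); chi(vee_r S^1) = 1 - 2 = -1.
chi(E) = 9*(-1) = -9; rank = 1 - chi(E) = 1 - (-9) = 10.
rank = 1 + 9*(2-1) = 1 + 9 = 10

10


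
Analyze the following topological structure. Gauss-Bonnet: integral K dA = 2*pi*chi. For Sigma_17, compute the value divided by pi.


Gauss-Bonnet: integral K dA = 2*pi*chi(M).
chi(Sigma_17) = 2 - 2*17 = -32.
(integral K dA)/pi = 2*chi = 2*(-32) = -64

-64


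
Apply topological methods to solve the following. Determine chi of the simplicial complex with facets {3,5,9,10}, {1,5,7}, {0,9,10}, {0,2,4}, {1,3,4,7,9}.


Enumerate all faces; f-vector: f_0=9, f_1=22, f_2=17, f_3=6, f_4=1.
chi = sum (-1)^k f_k = -1

-1


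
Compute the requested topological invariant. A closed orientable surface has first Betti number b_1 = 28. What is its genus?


For a closed orientable surface: b_1 = 2g.
28 = 2g
g = 28 / 2 = 14

14


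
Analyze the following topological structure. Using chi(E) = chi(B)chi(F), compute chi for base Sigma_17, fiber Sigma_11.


For a fiber bundle F -> E -> B (with CW structure): chi(E) = chi(B) * chi(F).
chi(Sigma_17) = -32, chi(Sigma_11) = -20.
chi(E) = (-32) * (-20) = 640

640


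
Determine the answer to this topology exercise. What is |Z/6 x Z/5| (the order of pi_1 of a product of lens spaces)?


pi_1(X x Y) = pi_1(X) x pi_1(Y).
pi_1(L(6,1)) = Z/6, pi_1(L(5,1)) = Z/5.
|Z/6 x Z/5| = 6 * 5 = 30

30


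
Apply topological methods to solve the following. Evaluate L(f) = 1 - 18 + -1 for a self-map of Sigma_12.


L(f) = tr(f_0*) - tr(f_1*) + tr(f_2*).
= 1 - (18) + (-1)
= -18

-18


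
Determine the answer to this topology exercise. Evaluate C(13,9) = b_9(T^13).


By the Kunneth formula, b_k(T^n) = C(n,k).
b_9(T^13) = C(13,9).
C(13,9) = 13!/(9!*4!) = 715

715


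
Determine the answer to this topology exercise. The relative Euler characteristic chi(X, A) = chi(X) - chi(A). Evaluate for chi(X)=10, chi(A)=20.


Relative Euler characteristic: chi(X, A) = chi(X) - chi(A).
= 10 - (20) = -10

-10


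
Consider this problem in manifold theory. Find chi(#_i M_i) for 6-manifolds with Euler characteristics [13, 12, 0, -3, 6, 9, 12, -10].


For n-manifolds: chi(A#B) = chi(A) + chi(B) - chi(S^6).
chi(S^6) = 1 + (-1)^6 = 2.
chi(#) = (sum chi_i) - (8-1)*chi(S^6) = 39 - 7*2 = 25

25


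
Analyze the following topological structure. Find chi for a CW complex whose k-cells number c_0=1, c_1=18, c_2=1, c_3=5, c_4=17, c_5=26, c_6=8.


chi = sum_k (-1)^k c_k.
= (-1)^0*1 + (-1)^1*18 + (-1)^2*1 + (-1)^3*5 + (-1)^4*17 + (-1)^5*26 + (-1)^6*8
= (1) + (-18) + (1) + (-5) + (17) + (-26) + (8)
= -22

-22


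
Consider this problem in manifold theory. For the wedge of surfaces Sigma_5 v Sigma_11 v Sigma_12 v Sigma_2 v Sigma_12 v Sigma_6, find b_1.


For a wedge X v Y: reduced H_k(X v Y) = H_k(X) + H_k(Y).
Each Sigma_g contributes b_1 = 2g.
b_1 = 10 + 22 + 24 + 4 + 24 + 12 = 96

96


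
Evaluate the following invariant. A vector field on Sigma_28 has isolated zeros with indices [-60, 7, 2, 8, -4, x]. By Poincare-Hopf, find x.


Poincare-Hopf: sum of indices = chi(M).
chi(Sigma_28) = 2 - 2*28 = -54.
Sum of known indices = -47.
x = chi - (sum known) = -54 - (-47) = -7

-7


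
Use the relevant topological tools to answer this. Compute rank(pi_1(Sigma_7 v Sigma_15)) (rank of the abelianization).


For a wedge: H_1(A v B) = H_1(A) + H_1(B).
b_1(Sigma_7) = 14, b_1(Sigma_15) = 30.
b_1 = 14 + 30 = 44

44


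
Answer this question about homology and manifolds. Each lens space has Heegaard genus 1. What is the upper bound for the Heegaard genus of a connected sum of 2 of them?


Heegaard genus satisfies g(A#B) <= g(A) + g(B).
Each lens space has g = 1.
Upper bound: 2 * 1 = 2

2


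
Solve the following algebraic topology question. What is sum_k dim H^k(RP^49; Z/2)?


H^k(RP^49; Z/2) = Z/2 for each 0 <= k <= 49.
Total dimension = 49 + 1 = 50

50


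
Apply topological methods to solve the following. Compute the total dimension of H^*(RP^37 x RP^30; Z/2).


dim H^*(RP^n; Z/2) = n+1 (one Z/2 in each degree 0..n).
Total Betti number is multiplicative.
Total = (37+1) * (30+1) = 38 * 31 = 1178

1178


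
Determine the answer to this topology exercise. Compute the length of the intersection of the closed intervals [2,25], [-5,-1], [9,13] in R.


Intersection = [max(a_i), min(b_i)] = [9, -1].
Since 9 > -1, the intersection is empty.
Length = 0

0


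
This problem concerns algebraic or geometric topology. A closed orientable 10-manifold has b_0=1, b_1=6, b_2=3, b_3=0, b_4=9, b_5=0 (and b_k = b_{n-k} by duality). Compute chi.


By Poincare duality b_k = b_{10-k}, so full Betti numbers: b_0=1, b_1=6, b_2=3, b_3=0, b_4=9, b_5=0, b_6=9, b_7=0, b_8=3, b_9=6, b_10=1.
chi = sum (-1)^k b_k = 14

14


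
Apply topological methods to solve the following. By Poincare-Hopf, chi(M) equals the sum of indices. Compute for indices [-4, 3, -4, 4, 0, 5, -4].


Poincare-Hopf: chi(M) = sum of indices of zeros.
chi = (-4) + (3) + (-4) + (4) + (0) + (5) + (-4) = 0

0


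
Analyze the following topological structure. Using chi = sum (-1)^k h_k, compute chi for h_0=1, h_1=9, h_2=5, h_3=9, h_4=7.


Handles of index k contribute (-1)^k to chi (same as CW cells).
chi = (1) + (-9) + (5) + (-9) + (7) = -5

-5


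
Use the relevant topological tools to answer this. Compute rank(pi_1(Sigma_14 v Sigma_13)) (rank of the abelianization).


For a wedge: H_1(A v B) = H_1(A) + H_1(B).
b_1(Sigma_14) = 28, b_1(Sigma_13) = 26.
b_1 = 28 + 26 = 54

54


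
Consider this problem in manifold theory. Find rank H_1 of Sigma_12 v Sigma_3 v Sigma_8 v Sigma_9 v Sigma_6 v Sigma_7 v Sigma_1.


For a wedge X v Y: reduced H_k(X v Y) = H_k(X) + H_k(Y).
Each Sigma_g contributes b_1 = 2g.
b_1 = 24 + 6 + 16 + 18 + 12 + 14 + 2 = 92

92


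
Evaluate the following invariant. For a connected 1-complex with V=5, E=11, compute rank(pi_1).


For a connected graph: rank(pi_1) = b_1 = E - V + 1 = 1 - chi.
chi = V - E = 5 - 11 = -6.
rank = 1 - (-6) = 11 - 5 + 1 = 7

7


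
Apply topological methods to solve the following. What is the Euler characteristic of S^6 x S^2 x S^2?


chi is multiplicative: chi(X x Y) = chi(X) chi(Y).
Each even-dim sphere has chi = 2. There are 3 factors.
chi = 2^3 = 8

8


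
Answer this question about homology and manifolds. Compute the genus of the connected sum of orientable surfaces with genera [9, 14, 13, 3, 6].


Genus is additive under connected sum of orientable surfaces.
g = 9 + 14 + 13 + 3 + 6 = 45

45


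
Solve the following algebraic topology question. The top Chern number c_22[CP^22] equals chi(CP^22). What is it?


For any closed oriented manifold, <e(TM),[M]> = chi(M).
chi(CP^22) = 22+1 = 23

23


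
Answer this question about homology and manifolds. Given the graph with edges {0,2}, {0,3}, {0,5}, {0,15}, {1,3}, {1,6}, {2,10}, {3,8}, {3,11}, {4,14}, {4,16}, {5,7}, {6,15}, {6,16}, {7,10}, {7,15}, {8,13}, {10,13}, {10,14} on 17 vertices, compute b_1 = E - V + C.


b_1 = E - V + (number of components).
E = 19, V = 17, components = 3.
b_1 = 19 - 17 + 3 = 5

5


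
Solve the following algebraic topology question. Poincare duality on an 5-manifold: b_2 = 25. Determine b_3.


Poincare duality for closed orientable n-manifolds: b_k = b_{n-k}.
Here n = 5, so b_3 = b_2 = 25

25


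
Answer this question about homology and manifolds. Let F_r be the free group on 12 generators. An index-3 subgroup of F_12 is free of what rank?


Nielsen-Schreier: an index-n subgroup of F_r is free of rank 1 + n(r-1).
Equivalently: chi(cover) = n*chi(base); chi(vee_r S^1) = 1 - 12 = -11.
chi(E) = 3*(-11) = -33; rank = 1 - chi(E) = 1 - (-33) = 34.
rank = 1 + 3*(12-1) = 1 + 33 = 34

34


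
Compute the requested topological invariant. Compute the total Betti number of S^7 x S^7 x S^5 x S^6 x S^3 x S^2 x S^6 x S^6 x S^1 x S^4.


Total Betti number is multiplicative under products.
Each S^d (d>=1) has total Betti number 2.
There are 10 sphere factors.
Total = 2^10 = 1024

1024


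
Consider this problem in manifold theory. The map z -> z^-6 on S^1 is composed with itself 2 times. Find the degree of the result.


deg(f) = -6. Degree is multiplicative: deg(f^2) = (deg f)^2.
deg(f^2) = (-6)^2 = 36

36


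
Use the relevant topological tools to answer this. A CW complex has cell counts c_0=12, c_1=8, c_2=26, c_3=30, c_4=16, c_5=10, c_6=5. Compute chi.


chi = sum_k (-1)^k c_k.
= (-1)^0*12 + (-1)^1*8 + (-1)^2*26 + (-1)^3*30 + (-1)^4*16 + (-1)^5*10 + (-1)^6*5
= (12) + (-8) + (26) + (-30) + (16) + (-10) + (5)
= 11

11


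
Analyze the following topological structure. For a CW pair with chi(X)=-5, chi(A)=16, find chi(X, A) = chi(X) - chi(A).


Relative Euler characteristic: chi(X, A) = chi(X) - chi(A).
= -5 - (16) = -21

-21


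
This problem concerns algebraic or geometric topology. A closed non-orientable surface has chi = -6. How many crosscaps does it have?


chi = 2 - k for closed non-orientable surfaces with k crosscaps.
-6 = 2 - k
k = 2 - (-6) = 8

8


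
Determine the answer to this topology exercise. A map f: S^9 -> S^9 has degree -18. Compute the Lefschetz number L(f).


On S^9: L(f) = tr(f_0*) + (-1)^9 tr(f_9*) = 1 + (-1)^9 * deg(f).
L(f) = 1 + (-1)^9 * -18 = 1 + 18 = 19

19


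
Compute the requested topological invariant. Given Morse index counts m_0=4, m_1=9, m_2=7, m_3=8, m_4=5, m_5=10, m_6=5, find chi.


Morse theory: chi(M) = sum_k (-1)^k m_k where m_k = #(index-k critical points).
= (4) + (-9) + (7) + (-8) + (5) + (-10) + (5) = -6

-6


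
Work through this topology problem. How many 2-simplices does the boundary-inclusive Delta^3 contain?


Delta^3 has 3+1 vertices. A 2-face is a choice of 2+1 vertices.
f_2 = C(3+1, 2+1) = C(4,3) = 4

4


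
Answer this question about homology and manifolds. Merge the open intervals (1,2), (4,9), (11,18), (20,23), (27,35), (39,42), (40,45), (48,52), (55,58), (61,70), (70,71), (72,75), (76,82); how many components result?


Sort and merge overlapping open intervals.
Merged: (1,2), (4,9), (11,18), (20,23), (27,35), (39,45), (48,52), (55,58), (61,70), (70,71), (72,75), (76,82).
Number of components = 12

12


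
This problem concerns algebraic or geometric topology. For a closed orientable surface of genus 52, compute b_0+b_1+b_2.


For Sigma_52: b_0 = 1, b_1 = 2g = 104, b_2 = 1.
Total = 1 + 104 + 1 = 106

106


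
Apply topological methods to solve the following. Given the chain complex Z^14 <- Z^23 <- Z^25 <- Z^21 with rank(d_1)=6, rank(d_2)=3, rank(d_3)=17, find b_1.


rank H_k = rank(ker d_k) - rank(im d_{k+1}).
rank(ker d_1) = rank(C_1) - rank(d_1) = 23 - 6 = 17.
rank(im d_{1+1}) = 3.
rank H_1 = 17 - 3 = 14

14
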